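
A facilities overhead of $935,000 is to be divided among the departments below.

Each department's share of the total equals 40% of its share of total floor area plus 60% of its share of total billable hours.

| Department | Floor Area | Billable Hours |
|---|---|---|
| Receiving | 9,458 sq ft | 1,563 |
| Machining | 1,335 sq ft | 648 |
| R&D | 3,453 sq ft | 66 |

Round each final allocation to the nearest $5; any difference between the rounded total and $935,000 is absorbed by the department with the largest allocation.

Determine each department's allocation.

Totals — floor area 14,246, billable hours 2,277.
Blended shares (40% floor area + 60% billable hours): Receiving 0.6774; Machining 0.2082; R&D 0.1143.
Raw shares: Receiving 633,387.67; Machining 194,699.91; R&D 106,912.42.
After rounding ($5): Receiving $633,390; Machining $194,700; R&D $106,910. Sum = $935,000.
No rounding difference to absorb.

Receiving: $633,390 · Machining: $194,700 · R&D: $106,910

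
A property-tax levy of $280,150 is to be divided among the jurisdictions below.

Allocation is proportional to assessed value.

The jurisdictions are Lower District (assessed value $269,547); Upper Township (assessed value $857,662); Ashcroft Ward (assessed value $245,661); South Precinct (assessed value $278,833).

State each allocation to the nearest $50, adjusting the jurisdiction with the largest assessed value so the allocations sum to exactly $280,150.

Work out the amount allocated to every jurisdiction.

Lower District: $45,700 · Upper Township: $145,500 · Ashcroft Ward: $41,650 · South Precinct: $47,300

Assessed value total: 1,651,703.
Raw shares: Lower District 269,547/1,651,703 × $280,150 = 45,718.63; Upper Township 857,662/1,651,703 × $280,150 = 145,470.47; Ashcroft Ward 245,661/1,651,703 × $280,150 = 41,667.25; South Precinct 278,833/1,651,703 × $280,150 = 47,293.65.
Rounded to nearest $50: Lower District $45,700; Upper Township $145,450; Ashcroft Ward $41,650; South Precinct $47,300. Sum = $280,100.
Difference $280,150 − $280,100 = +$50 applied to largest assessed value (Upper Township): Upper Township becomes $145,500.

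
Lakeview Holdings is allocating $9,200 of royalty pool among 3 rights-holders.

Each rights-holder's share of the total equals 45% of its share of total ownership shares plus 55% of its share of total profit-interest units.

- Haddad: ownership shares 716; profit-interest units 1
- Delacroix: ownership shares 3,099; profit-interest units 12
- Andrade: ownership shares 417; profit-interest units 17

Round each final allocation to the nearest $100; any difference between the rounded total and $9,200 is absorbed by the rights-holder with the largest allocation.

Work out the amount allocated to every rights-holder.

Haddad: $900; Delacroix: $5,000; Andrade: $3,300

Totals — ownership shares 4,232, profit-interest units 30.
Blended shares (45% ownership shares + 55% profit-interest units): Haddad 0.0945; Delacroix 0.5495; Andrade 0.3560.
Raw shares: Haddad 869.10; Delacroix 5,055.63; Andrade 3,275.27.
After rounding ($100): Haddad $900; Delacroix $5,100; Andrade $3,300. Sum = $9,300.
Difference $9,200 − $9,300 = −$100 applied to largest allocation (Delacroix): Delacroix becomes $5,000.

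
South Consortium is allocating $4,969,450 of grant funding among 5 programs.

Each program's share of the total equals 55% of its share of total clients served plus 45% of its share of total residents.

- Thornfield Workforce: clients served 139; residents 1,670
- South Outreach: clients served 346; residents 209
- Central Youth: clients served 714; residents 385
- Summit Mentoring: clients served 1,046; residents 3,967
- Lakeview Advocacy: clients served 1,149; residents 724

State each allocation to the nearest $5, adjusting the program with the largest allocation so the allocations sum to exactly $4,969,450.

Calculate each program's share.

Totals — clients served 3,394, residents 6,955.
Composite weights (55% clients served + 45% residents): Thornfield Workforce 0.1306; South Outreach 0.0696; Central Youth 0.1406; Summit Mentoring 0.4262; Lakeview Advocacy 0.2330.
Proportional shares: Thornfield Workforce 648,894.91; South Outreach 345,834.86; Central Youth 698,775.83; Summit Mentoring 2,117,862.65; Lakeview Advocacy 1,158,081.75.
At nearest $5: Thornfield Workforce $648,895; South Outreach $345,835; Central Youth $698,775; Summit Mentoring $2,117,865; Lakeview Advocacy $1,158,080. Sum = $4,969,450.
Sum already equals the total — no adjustment.

Thornfield Workforce: $648,895 | South Outreach: $345,835 | Central Youth: $698,775 | Summit Mentoring: $2,117,865 | Lakeview Advocacy: $1,158,080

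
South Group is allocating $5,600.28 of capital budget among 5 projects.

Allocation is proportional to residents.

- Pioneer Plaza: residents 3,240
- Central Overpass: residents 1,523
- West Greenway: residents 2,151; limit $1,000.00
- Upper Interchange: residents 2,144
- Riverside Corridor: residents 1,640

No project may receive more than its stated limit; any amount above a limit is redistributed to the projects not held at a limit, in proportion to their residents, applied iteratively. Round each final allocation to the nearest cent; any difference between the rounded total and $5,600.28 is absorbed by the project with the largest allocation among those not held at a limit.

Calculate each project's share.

Pioneer Plaza: $1,743.88; Central Overpass: $819.73; West Greenway: $1,000.00; Upper Interchange: $1,153.97; Riverside Corridor: $882.70

Sum of residents: 10,698.
Unconstrained shares: Pioneer Plaza 1,696.1027; Central Overpass 797.2730; West Greenway 1,126.0238; Upper Interchange 1,122.3593; Riverside Corridor 858.5211.
Cap binds for West Greenway ($1,000.00); remaining pool $4,600.28 reallocated over remaining residents 8,547.
Shares after redistribution: Pioneer Plaza 1,743.8759 → $1,743.88; Central Overpass 819.7293 → $819.73; Upper Interchange 1,153.9722 → $1,153.97; Riverside Corridor 882.7026 → $882.70.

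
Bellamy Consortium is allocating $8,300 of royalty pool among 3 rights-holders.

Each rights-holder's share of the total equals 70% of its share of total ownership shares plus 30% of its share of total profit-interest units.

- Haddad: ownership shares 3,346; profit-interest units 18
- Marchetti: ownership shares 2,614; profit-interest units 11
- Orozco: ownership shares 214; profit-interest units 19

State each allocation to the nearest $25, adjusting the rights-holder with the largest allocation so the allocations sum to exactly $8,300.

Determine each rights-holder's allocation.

Haddad: $4,100 | Marchetti: $3,025 | Orozco: $1,175

Ownership shares total 6,174; profit-interest units total 48.
Combined weights (70% ownership shares + 30% profit-interest units): Haddad 0.4919; Marchetti 0.3651; Orozco 0.1430.
Unrounded shares: Haddad 4,082.48; Marchetti 3,030.51; Orozco 1,187.01.
Rounded to nearest $25: Haddad $4,075; Marchetti $3,025; Orozco $1,175. Sum = $8,275.
Difference $8,300 − $8,275 = +$25 applied to largest allocation (Haddad): Haddad becomes $4,100.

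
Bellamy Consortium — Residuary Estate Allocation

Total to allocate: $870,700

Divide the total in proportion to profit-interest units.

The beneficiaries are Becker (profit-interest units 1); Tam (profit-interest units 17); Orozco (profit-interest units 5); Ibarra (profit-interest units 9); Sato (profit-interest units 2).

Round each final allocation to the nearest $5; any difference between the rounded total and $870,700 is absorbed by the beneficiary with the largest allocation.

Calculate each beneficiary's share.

Becker: $25,610 | Tam: $435,345 | Orozco: $128,045 | Ibarra: $230,480 | Sato: $51,220

Sum of profit-interest units: 34.
Proportional shares: Becker 1/34 × $870,700 = 25,608.82; Tam 17/34 × $870,700 = 435,350.00; Orozco 5/34 × $870,700 = 128,044.12; Ibarra 9/34 × $870,700 = 230,479.41; Sato 2/34 × $870,700 = 51,217.65.
At nearest $5: Becker $25,610; Tam $435,350; Orozco $128,045; Ibarra $230,480; Sato $51,220. Sum = $870,705.
Difference $870,700 − $870,705 = −$5 applied to largest allocation (Tam): Tam becomes $435,345.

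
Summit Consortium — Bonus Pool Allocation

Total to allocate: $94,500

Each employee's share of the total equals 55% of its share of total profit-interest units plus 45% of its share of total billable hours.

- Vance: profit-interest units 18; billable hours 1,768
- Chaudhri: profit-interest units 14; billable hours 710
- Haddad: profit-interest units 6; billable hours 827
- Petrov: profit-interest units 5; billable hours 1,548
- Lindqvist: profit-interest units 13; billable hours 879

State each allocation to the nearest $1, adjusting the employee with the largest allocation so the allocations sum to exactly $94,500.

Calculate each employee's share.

Vance: $29,823; Chaudhri: $18,261; Haddad: $11,704; Petrov: $16,125; Lindqvist: $18,587

Totals — profit-interest units 56, billable hours 5,732.
Combined weights (55% profit-interest units + 45% billable hours): Vance 0.3156; Chaudhri 0.1932; Haddad 0.1239; Petrov 0.1706; Lindqvist 0.1967.
Raw shares: Vance 29,822.82; Chaudhri 18,261.15; Haddad 11,704.16; Petrov 16,125.05; Lindqvist 18,586.82.
After rounding ($1): Vance $29,823; Chaudhri $18,261; Haddad $11,704; Petrov $16,125; Lindqvist $18,587. Sum = $94,500.
No rounding difference to absorb.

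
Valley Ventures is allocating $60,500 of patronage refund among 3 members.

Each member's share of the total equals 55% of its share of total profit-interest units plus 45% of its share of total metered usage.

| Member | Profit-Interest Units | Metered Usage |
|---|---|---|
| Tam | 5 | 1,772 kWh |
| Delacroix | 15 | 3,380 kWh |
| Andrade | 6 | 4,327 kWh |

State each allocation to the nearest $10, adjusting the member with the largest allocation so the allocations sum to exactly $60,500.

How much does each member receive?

Tam: $11,490; Delacroix: $28,900; Andrade: $20,110

Profit-interest units total 26; metered usage total 9,479.
Combined weights (55% profit-interest units + 45% metered usage): Tam 0.1899; Delacroix 0.4778; Andrade 0.3323.
Raw shares: Tam 11,488.47; Delacroix 28,904.94; Andrade 20,106.59.
After rounding ($10): Tam $11,490; Delacroix $28,900; Andrade $20,110. Sum = $60,500.
No rounding difference to absorb.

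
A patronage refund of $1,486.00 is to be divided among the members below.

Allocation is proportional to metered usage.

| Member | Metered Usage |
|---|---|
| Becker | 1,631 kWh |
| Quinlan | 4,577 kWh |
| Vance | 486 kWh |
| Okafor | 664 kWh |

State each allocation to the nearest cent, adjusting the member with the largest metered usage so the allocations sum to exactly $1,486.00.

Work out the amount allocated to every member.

Total metered usage = 1,631 + 4,577 + 486 + 664 = 7,358.
Proportional shares: Becker 329.3920; Quinlan 924.3574; Vance 98.1511; Okafor 134.0995.
Rounded to nearest cent: Becker $329.39; Quinlan $924.36; Vance $98.15; Okafor $134.10. Sum = $1,486.00.
Sum already equals the total — no adjustment.

Becker: $329.39 · Quinlan: $924.36 · Vance: $98.15 · Okafor: $134.10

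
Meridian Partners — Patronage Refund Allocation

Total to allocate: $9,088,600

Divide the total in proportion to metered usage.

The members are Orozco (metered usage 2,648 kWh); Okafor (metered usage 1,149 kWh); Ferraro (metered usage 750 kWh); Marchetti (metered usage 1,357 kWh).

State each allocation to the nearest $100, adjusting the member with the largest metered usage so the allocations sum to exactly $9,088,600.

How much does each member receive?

Total metered usage = 2,648 + 1,149 + 750 + 1,357 = 5,904.
Raw shares: Orozco 4,076,323.31; Okafor 1,768,767.17; Ferraro 1,154,547.76; Marchetti 2,088,961.75.
At nearest $100: Orozco $4,076,300; Okafor $1,768,800; Ferraro $1,154,500; Marchetti $2,089,000. Sum = $9,088,600.
Sum already equals the total — no adjustment.

Orozco: $4,076,300; Okafor: $1,768,800; Ferraro: $1,154,500; Marchetti: $2,089,000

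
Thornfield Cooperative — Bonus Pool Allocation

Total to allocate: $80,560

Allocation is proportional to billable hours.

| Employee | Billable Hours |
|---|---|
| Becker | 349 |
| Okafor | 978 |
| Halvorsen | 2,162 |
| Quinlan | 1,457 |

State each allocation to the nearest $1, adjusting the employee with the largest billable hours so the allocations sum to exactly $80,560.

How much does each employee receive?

Sum of billable hours: 4,946.
Unrounded shares: Becker 349/4,946 × $80,560 = 5,684.48; Okafor 978/4,946 × $80,560 = 15,929.58; Halvorsen 2,162/4,946 × $80,560 = 35,214.46; Quinlan 1,457/4,946 × $80,560 = 23,731.48.
After rounding ($1): Becker $5,684; Okafor $15,930; Halvorsen $35,214; Quinlan $23,731. Sum = $80,559.
Difference $80,560 − $80,559 = +$1 applied to largest billable hours (Halvorsen): Halvorsen becomes $35,215.

Becker: $5,684 · Okafor: $15,930 · Halvorsen: $35,215 · Quinlan: $23,731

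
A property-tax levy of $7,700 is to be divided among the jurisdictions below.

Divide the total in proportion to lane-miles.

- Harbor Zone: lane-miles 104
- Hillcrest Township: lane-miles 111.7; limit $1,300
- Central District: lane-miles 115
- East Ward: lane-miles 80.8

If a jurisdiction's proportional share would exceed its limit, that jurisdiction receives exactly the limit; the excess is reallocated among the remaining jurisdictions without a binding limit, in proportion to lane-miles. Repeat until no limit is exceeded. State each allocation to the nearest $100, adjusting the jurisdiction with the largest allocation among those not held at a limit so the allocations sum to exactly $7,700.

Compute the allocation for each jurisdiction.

Harbor Zone: $2,200 | Hillcrest Township: $1,300 | Central District: $2,500 | East Ward: $1,700

Lane-miles total: 411.5.
Unconstrained shares: Harbor Zone 1,946.05; Hillcrest Township 2,090.13; Central District 2,151.88; East Ward 1,511.93.
Cap binds for Hillcrest Township ($1,300); balance $6,400 reallocated over remaining lane-miles 299.8.
Redistributed shares: Harbor Zone 2,220.15 → $2,200; Central District 2,454.97 → $2,500; East Ward 1,724.88 → $1,700.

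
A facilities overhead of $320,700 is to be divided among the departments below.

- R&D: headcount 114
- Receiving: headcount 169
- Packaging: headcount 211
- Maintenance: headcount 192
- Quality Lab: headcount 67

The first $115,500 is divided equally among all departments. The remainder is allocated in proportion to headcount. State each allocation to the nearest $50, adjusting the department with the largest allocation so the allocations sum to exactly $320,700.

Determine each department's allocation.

R&D: $54,150; Receiving: $69,150; Packaging: $80,650; Maintenance: $75,400; Quality Lab: $41,350

First tranche $115,500 split equally: $23,100 each.
Remainder $205,200 by headcount (total 753): R&D 31,066.14 → $31,050; Receiving 46,054.18 → $46,050; Packaging 57,499.60 → $57,500; Maintenance 52,321.91 → $52,300; Quality Lab 18,258.17 → $18,250.
Rounding difference +$50 on remainder applied to Packaging.
Totals: R&D $23,100 + $31,050 = $54,150; Receiving $23,100 + $46,050 = $69,150; Packaging $23,100 + $57,550 = $80,650; Maintenance $23,100 + $52,300 = $75,400; Quality Lab $23,100 + $18,250 = $41,350.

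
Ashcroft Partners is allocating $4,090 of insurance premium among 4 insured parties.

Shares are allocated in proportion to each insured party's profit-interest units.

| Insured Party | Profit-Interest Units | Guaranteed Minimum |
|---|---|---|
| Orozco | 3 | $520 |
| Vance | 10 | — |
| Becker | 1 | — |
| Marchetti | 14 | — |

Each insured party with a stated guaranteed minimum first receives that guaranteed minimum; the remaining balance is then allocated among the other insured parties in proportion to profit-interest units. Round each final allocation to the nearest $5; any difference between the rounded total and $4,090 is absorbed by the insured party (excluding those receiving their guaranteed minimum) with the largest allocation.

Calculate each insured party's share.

Orozco: $520 | Vance: $1,430 | Becker: $145 | Marchetti: $1,995

Fund the minimums — Orozco $520. Residual $3,570.
Residual split over remaining profit-interest units 25: Vance 1,428.00 → $1,430; Becker 142.80 → $145; Marchetti 1,999.20 → $2,000.
Rounding difference −$5 applied to Marchetti → $1,995.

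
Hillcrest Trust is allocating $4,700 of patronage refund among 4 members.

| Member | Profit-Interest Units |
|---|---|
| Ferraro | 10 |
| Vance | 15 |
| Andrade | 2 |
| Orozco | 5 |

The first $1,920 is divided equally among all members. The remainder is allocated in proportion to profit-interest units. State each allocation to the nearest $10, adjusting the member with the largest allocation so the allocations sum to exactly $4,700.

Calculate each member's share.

Ferraro: $1,350 · Vance: $1,790 · Andrade: $650 · Orozco: $910

First tranche $1,920 split equally: $480 each.
Remainder $2,780 by profit-interest units (total 32): Ferraro 868.75 → $870; Vance 1,303.12 → $1,300; Andrade 173.75 → $170; Orozco 434.38 → $430.
Rounding difference +$10 on remainder applied to Vance.
Totals: Ferraro $480 + $870 = $1,350; Vance $480 + $1,310 = $1,790; Andrade $480 + $170 = $650; Orozco $480 + $430 = $910.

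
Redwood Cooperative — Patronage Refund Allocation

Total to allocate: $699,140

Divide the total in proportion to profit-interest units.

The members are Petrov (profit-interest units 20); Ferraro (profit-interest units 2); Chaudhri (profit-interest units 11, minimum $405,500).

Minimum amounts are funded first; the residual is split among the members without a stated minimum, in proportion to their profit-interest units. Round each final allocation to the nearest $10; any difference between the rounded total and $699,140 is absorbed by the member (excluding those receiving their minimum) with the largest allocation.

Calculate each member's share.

Petrov: $266,950 · Ferraro: $26,690 · Chaudhri: $405,500

Fund the minimums — Chaudhri $405,500. Residual $293,640.
Residual split over remaining profit-interest units 22: Petrov 266,945.45 → $266,950; Ferraro 26,694.55 → $26,690.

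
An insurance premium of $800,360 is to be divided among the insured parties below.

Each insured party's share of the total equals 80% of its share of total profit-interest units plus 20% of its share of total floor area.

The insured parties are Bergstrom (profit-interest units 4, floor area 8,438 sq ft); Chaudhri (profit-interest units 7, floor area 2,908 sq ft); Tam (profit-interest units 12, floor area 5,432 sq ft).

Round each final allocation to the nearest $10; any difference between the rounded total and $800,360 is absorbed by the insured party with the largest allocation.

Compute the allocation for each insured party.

Totals — profit-interest units 23, floor area 16,778.
Composite weights (80% profit-interest units + 20% floor area): Bergstrom 0.2397; Chaudhri 0.2781; Tam 0.4821.
Pro-rata amounts: Bergstrom 191,857.92; Chaudhri 222,614.29; Tam 385,887.78.
At nearest $10: Bergstrom $191,860; Chaudhri $222,610; Tam $385,890. Sum = $800,360.
No rounding difference to absorb.

Bergstrom: $191,860; Chaudhri: $222,610; Tam: $385,890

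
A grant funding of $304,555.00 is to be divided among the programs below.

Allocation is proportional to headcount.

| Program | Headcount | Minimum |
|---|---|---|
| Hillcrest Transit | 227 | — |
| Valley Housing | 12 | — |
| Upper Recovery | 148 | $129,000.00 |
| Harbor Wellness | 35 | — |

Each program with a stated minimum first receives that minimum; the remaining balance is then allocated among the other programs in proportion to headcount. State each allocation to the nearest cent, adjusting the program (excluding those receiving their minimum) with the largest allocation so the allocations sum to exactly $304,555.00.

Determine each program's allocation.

Minimums first: Upper Recovery $129,000.00. Residual $175,555.00.
Residual split over remaining headcount 274: Hillcrest Transit 145,441.5511 → $145,441.55; Valley Housing 7,688.5401 → $7,688.54; Harbor Wellness 22,424.9088 → $22,424.91.

Hillcrest Transit: $145,441.55 · Valley Housing: $7,688.54 · Upper Recovery: $129,000.00 · Harbor Wellness: $22,424.91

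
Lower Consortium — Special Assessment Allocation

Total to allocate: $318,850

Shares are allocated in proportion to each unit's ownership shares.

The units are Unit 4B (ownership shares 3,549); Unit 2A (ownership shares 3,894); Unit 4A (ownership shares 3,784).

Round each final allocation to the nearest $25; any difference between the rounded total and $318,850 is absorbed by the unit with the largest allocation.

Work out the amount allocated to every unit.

Total ownership shares = 11,227.
Proportional shares: Unit 4B 3,549/11,227 × $318,850 = 100,792.61; Unit 2A 3,894/11,227 × $318,850 = 110,590.71; Unit 4A 3,784/11,227 × $318,850 = 107,466.68.
Rounded to nearest $25: Unit 4B $100,800; Unit 2A $110,600; Unit 4A $107,475. Sum = $318,875.
Difference $318,850 − $318,875 = −$25 applied to largest allocation (Unit 2A): Unit 2A becomes $110,575.

Unit 4B: $100,800 | Unit 2A: $110,575 | Unit 4A: $107,475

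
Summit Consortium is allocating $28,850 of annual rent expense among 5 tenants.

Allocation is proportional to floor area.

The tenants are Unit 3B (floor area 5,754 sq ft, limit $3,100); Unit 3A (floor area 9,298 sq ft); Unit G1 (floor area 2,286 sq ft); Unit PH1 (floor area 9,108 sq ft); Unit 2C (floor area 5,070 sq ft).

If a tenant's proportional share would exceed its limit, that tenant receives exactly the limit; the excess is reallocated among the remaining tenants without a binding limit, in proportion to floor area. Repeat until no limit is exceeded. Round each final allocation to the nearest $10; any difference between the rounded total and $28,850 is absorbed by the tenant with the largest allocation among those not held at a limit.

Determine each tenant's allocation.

Unit 3B: $3,100 | Unit 3A: $9,300 | Unit G1: $2,280 | Unit PH1: $9,100 | Unit 2C: $5,070

Combined floor area = 31,516.
Proportional shares (ignoring caps): Unit 3B 5,267.26; Unit 3A 8,511.46; Unit G1 2,092.62; Unit PH1 8,337.54; Unit 2C 4,641.12.
Capped: Unit 3B ($3,100); balance $25,750 reallocated over remaining floor area 25,762.
Remaining shares: Unit 3A 9,293.67 → $9,290; Unit G1 2,284.94 → $2,280; Unit PH1 9,103.76 → $9,100; Unit 2C 5,067.64 → $5,070.
Rounding difference +$10 applied to Unit 3A → $9,300.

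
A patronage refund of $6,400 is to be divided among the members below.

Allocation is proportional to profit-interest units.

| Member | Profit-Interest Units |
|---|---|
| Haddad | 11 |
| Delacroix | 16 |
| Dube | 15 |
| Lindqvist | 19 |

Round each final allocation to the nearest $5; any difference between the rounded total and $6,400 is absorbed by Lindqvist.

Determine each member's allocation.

Haddad: $1,155; Delacroix: $1,680; Dube: $1,575; Lindqvist: $1,990

Profit-interest units total: 61.
Unrounded shares: Haddad 11/61 × $6,400 = 1,154.10; Delacroix 16/61 × $6,400 = 1,678.69; Dube 15/61 × $6,400 = 1,573.77; Lindqvist 19/61 × $6,400 = 1,993.44.
At nearest $5: Haddad $1,155; Delacroix $1,680; Dube $1,575; Lindqvist $1,995. Sum = $6,405.
Difference $6,400 − $6,405 = −$5 applied to Lindqvist: Lindqvist becomes $1,990.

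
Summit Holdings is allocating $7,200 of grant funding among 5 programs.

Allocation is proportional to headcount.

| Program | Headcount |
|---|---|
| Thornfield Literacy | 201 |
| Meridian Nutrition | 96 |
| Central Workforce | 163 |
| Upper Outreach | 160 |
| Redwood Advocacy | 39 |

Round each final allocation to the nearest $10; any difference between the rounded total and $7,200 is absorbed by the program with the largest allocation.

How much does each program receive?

Sum of headcount: 659.
Unrounded shares: Thornfield Literacy 201/659 × $7,200 = 2,196.05; Meridian Nutrition 96/659 × $7,200 = 1,048.86; Central Workforce 163/659 × $7,200 = 1,780.88; Upper Outreach 160/659 × $7,200 = 1,748.10; Redwood Advocacy 39/659 × $7,200 = 426.10.
Rounded to nearest $10: Thornfield Literacy $2,200; Meridian Nutrition $1,050; Central Workforce $1,780; Upper Outreach $1,750; Redwood Advocacy $430. Sum = $7,210.
Difference $7,200 − $7,210 = −$10 applied to largest allocation (Thornfield Literacy): Thornfield Literacy becomes $2,190.

Thornfield Literacy: $2,190; Meridian Nutrition: $1,050; Central Workforce: $1,780; Upper Outreach: $1,750; Redwood Advocacy: $430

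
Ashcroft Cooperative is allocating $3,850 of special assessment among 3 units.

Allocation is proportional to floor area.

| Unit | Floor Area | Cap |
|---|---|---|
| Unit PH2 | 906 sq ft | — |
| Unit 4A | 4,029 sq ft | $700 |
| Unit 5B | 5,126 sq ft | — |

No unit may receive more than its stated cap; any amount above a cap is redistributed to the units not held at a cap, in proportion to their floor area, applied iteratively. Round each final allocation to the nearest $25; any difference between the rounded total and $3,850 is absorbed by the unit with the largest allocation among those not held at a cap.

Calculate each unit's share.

Unit PH2: $475 · Unit 4A: $700 · Unit 5B: $2,675

Sum of floor area: 10,061.
Pro-rata shares before constraints: Unit PH2 346.70; Unit 4A 1,541.76; Unit 5B 1,961.54.
Cap binds for Unit 4A ($700); balance $3,150 reallocated over remaining floor area 6,032.
Redistributed shares: Unit PH2 473.13 → $475; Unit 5B 2,676.87 → $2,675.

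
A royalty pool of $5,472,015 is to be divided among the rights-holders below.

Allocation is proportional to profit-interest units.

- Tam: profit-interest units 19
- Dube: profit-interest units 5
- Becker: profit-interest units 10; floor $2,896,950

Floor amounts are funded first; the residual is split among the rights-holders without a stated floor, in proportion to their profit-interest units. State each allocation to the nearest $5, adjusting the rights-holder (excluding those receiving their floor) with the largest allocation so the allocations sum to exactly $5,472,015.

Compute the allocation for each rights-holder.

Guaranteed amounts: Becker $2,896,950. Balance $2,575,065.
Balance split over remaining profit-interest units 24: Tam 2,038,593.12 → $2,038,595; Dube 536,471.88 → $536,470.

Tam: $2,038,595; Dube: $536,470; Becker: $2,896,950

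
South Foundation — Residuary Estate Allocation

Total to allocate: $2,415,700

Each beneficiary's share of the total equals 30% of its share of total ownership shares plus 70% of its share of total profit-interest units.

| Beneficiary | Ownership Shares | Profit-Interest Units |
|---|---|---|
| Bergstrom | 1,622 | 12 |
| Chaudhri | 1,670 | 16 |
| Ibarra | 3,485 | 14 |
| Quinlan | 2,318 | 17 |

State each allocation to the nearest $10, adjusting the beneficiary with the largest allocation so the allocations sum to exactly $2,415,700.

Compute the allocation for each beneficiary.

Bergstrom: $473,170 · Chaudhri: $591,640 · Ibarra: $678,950 · Quinlan: $671,940

Totals — ownership shares 9,095, profit-interest units 59.
Combined weights (30% ownership shares + 70% profit-interest units): Bergstrom 0.1959; Chaudhri 0.2449; Ibarra 0.2811; Quinlan 0.2782.
Raw shares: Bergstrom 473,174.77; Chaudhri 591,642.91; Ibarra 678,944.48; Quinlan 671,937.85.
At nearest $10: Bergstrom $473,170; Chaudhri $591,640; Ibarra $678,940; Quinlan $671,940. Sum = $2,415,690.
Difference $2,415,700 − $2,415,690 = +$10 applied to largest allocation (Ibarra): Ibarra becomes $678,950.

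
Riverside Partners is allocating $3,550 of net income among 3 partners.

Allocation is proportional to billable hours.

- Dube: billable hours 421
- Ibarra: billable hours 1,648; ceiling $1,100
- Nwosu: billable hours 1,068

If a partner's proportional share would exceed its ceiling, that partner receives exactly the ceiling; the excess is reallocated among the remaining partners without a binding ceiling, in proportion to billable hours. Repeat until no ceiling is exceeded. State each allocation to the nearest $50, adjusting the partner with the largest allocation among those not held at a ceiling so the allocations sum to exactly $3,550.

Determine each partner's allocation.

Dube: $700 | Ibarra: $1,100 | Nwosu: $1,750

Sum of billable hours: 3,137.
Pro-rata shares before constraints: Dube 476.43; Ibarra 1,864.97; Nwosu 1,208.61.
Capped: Ibarra ($1,100); residual $2,450 reallocated over remaining billable hours 1,489.
Shares after redistribution: Dube 692.71 → $700; Nwosu 1,757.29 → $1,750.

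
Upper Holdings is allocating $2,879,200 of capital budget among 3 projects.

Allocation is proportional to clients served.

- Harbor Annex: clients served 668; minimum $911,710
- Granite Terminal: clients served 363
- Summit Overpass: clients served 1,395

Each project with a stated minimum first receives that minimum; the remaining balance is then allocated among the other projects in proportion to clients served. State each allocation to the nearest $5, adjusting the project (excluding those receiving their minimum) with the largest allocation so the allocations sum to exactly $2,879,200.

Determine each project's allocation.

Fund the minimums — Harbor Annex $911,710. Residual $1,967,490.
Residual split over remaining clients served 1,758: Granite Terminal 406,256.47 → $406,255; Summit Overpass 1,561,233.53 → $1,561,235.

Harbor Annex: $911,710 · Granite Terminal: $406,255 · Summit Overpass: $1,561,235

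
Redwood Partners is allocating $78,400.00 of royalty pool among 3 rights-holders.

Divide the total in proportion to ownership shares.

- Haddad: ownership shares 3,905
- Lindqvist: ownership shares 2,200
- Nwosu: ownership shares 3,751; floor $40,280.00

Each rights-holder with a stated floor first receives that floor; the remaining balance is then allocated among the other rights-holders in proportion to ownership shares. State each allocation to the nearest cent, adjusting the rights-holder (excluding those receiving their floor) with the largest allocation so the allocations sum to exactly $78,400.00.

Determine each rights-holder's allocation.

Haddad: $24,383.06; Lindqvist: $13,736.94; Nwosu: $40,280.00

Fund the minimums — Nwosu $40,280.00. Remaining pool $38,120.00.
Remaining pool split over remaining ownership shares 6,105: Haddad 24,383.0631 → $24,383.06; Lindqvist 13,736.9369 → $13,736.94.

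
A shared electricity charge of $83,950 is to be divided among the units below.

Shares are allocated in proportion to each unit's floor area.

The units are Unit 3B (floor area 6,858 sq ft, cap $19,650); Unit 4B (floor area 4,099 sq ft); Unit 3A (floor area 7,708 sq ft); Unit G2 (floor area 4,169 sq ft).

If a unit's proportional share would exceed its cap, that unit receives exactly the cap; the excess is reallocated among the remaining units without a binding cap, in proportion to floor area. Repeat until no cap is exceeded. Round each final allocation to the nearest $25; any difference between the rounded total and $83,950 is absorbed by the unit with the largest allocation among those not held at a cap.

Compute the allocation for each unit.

Total floor area = 22,834.
Pro-rata shares before constraints: Unit 3B 25,213.68; Unit 4B 15,070.12; Unit 3A 28,338.73; Unit G2 15,327.47.
Capped: Unit 3B ($19,650); residual $64,300 reallocated over remaining floor area 15,976.
Shares after redistribution: Unit 4B 16,497.60 → $16,500; Unit 3A 31,023.06 → $31,025; Unit G2 16,779.34 → $16,775.

Unit 3B: $19,650 | Unit 4B: $16,500 | Unit 3A: $31,025 | Unit G2: $16,775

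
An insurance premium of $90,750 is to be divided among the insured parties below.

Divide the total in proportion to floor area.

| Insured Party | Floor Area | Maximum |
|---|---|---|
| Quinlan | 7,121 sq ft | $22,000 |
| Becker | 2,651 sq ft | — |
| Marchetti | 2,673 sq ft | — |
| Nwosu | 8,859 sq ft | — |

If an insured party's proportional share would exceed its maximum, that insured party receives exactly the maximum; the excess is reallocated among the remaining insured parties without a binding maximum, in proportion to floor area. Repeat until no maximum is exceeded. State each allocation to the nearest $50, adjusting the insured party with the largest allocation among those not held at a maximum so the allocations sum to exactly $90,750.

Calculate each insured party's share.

Sum of floor area: 21,304.
Proportional shares (ignoring caps): Quinlan 30,333.78; Becker 11,292.63; Marchetti 11,386.35; Nwosu 37,737.24.
Held at cap: Quinlan ($22,000); remaining pool $68,750 reallocated over remaining floor area 14,183.
Remaining shares: Becker 12,850.33 → $12,850; Marchetti 12,956.97 → $12,950; Nwosu 42,942.70 → $42,950.

Quinlan: $22,000 · Becker: $12,850 · Marchetti: $12,950 · Nwosu: $42,950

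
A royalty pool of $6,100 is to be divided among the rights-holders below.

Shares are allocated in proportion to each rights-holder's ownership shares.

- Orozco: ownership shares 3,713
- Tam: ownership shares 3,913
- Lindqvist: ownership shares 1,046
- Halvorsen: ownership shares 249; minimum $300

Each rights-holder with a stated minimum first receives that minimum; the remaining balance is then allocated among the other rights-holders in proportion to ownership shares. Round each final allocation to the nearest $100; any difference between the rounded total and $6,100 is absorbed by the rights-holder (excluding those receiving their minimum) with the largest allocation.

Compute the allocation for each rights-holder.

Fund the minimums — Halvorsen $300. Remaining pool $5,800.
Remaining pool split over remaining ownership shares 8,672: Orozco 2,483.33 → $2,500; Tam 2,617.09 → $2,600; Lindqvist 699.58 → $700.

Orozco: $2,500 | Tam: $2,600 | Lindqvist: $700 | Halvorsen: $300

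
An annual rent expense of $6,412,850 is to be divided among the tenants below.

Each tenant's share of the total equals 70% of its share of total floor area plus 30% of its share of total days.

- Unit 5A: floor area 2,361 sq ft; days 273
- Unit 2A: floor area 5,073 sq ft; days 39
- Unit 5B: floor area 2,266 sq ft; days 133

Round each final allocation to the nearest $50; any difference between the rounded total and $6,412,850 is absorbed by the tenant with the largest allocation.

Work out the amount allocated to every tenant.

Totals — floor area 9,700, days 445.
Combined weights (70% floor area + 30% days): Unit 5A 0.3544; Unit 2A 0.3924; Unit 5B 0.2532.
Proportional shares: Unit 5A 2,272,883.26; Unit 2A 2,516,305.62; Unit 5B 1,623,661.12.
After rounding ($50): Unit 5A $2,272,900; Unit 2A $2,516,300; Unit 5B $1,623,650. Sum = $6,412,850.
No rounding difference to absorb.

Unit 5A: $2,272,900 | Unit 2A: $2,516,300 | Unit 5B: $1,623,650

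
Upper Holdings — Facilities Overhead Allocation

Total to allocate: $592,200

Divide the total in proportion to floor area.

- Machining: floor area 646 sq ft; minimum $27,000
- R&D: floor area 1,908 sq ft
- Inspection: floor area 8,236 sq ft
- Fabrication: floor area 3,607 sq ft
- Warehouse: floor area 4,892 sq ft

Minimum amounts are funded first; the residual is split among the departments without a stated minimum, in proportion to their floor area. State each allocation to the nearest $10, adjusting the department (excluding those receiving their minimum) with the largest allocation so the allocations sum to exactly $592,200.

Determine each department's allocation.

Machining: $27,000 · R&D: $57,840 · Inspection: $249,700 · Fabrication: $109,350 · Warehouse: $148,310

Guaranteed amounts: Machining $27,000. Balance $565,200.
Balance split over remaining floor area 18,643: R&D 57,844.85 → $57,840; Inspection 249,690.89 → $249,690; Fabrication 109,353.45 → $109,350; Warehouse 148,310.81 → $148,310.
Rounding difference +$10 applied to Inspection → $249,700.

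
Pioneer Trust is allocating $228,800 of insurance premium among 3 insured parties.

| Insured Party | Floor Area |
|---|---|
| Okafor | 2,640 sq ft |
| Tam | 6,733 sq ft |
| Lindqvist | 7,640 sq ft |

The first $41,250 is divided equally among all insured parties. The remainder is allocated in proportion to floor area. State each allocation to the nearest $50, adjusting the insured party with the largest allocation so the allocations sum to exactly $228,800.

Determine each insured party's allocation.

Equal tier: $41,250 ÷ 3 = $13,750 apiece.
Remainder $187,550 by floor area (total 17,013): Okafor 29,103.16 → $29,100; Tam 74,224.07 → $74,200; Lindqvist 84,222.77 → $84,200.
Rounding difference +$50 on remainder applied to Lindqvist.
Totals: Okafor $13,750 + $29,100 = $42,850; Tam $13,750 + $74,200 = $87,950; Lindqvist $13,750 + $84,250 = $98,000.

Okafor: $42,850 · Tam: $87,950 · Lindqvist: $98,000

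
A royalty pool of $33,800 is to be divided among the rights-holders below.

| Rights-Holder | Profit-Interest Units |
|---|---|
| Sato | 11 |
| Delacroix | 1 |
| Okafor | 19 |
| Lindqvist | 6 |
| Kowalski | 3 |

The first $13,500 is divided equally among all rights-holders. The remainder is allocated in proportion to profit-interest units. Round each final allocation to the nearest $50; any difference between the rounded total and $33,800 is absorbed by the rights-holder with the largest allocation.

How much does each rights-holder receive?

Sato: $8,300 · Delacroix: $3,200 · Okafor: $12,350 · Lindqvist: $5,750 · Kowalski: $4,200

First tranche $13,500 split equally: $2,700 each.
Remainder $20,300 by profit-interest units (total 40): Sato 5,582.50 → $5,600; Delacroix 507.50 → $500; Okafor 9,642.50 → $9,650; Lindqvist 3,045.00 → $3,050; Kowalski 1,522.50 → $1,500.
Totals: Sato $2,700 + $5,600 = $8,300; Delacroix $2,700 + $500 = $3,200; Okafor $2,700 + $9,650 = $12,350; Lindqvist $2,700 + $3,050 = $5,750; Kowalski $2,700 + $1,500 = $4,200.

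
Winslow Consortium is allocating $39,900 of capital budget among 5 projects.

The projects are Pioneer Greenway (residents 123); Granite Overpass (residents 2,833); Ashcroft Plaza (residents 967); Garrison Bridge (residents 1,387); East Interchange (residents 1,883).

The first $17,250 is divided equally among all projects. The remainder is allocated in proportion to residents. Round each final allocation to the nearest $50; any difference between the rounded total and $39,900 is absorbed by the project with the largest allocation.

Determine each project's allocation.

Equal tier: $17,250 ÷ 5 = $3,450 apiece.
Remainder $22,650 by residents (total 7,193): Pioneer Greenway 387.31 → $400; Granite Overpass 8,920.82 → $8,900; Ashcroft Plaza 3,044.98 → $3,050; Garrison Bridge 4,367.52 → $4,350; East Interchange 5,929.37 → $5,950.
Totals: Pioneer Greenway $3,450 + $400 = $3,850; Granite Overpass $3,450 + $8,900 = $12,350; Ashcroft Plaza $3,450 + $3,050 = $6,500; Garrison Bridge $3,450 + $4,350 = $7,800; East Interchange $3,450 + $5,950 = $9,400.

Pioneer Greenway: $3,850 | Granite Overpass: $12,350 | Ashcroft Plaza: $6,500 | Garrison Bridge: $7,800 | East Interchange: $9,400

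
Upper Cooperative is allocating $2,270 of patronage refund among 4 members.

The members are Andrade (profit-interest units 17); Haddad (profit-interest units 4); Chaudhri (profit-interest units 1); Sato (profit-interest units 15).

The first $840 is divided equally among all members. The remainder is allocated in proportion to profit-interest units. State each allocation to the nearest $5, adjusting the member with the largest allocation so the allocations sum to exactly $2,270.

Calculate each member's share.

First tranche $840 split equally: $210 each.
Remainder $1,430 by profit-interest units (total 37): Andrade 657.03 → $655; Haddad 154.59 → $155; Chaudhri 38.65 → $40; Sato 579.73 → $580.
Totals: Andrade $210 + $655 = $865; Haddad $210 + $155 = $365; Chaudhri $210 + $40 = $250; Sato $210 + $580 = $790.

Andrade: $865 · Haddad: $365 · Chaudhri: $250 · Sato: $790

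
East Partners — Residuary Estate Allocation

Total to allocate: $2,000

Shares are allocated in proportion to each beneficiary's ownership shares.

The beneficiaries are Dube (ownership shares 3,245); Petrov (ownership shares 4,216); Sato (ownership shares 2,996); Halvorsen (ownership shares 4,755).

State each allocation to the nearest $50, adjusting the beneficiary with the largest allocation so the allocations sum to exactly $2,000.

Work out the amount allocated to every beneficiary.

Ownership shares total: 15,212.
Raw shares: Dube 3,245/15,212 × $2,000 = 426.64; Petrov 4,216/15,212 × $2,000 = 554.30; Sato 2,996/15,212 × $2,000 = 393.90; Halvorsen 4,755/15,212 × $2,000 = 625.16.
At nearest $50: Dube $450; Petrov $550; Sato $400; Halvorsen $650. Sum = $2,050.
Difference $2,000 − $2,050 = −$50 applied to largest allocation (Halvorsen): Halvorsen becomes $600.

Dube: $450 | Petrov: $550 | Sato: $400 | Halvorsen: $600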